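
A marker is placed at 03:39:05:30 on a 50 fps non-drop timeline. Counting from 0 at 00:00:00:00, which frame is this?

Total seconds to the label: (3 × 3600 + 39 × 60 + 5) = 13145.
Frame index = 13145 × 50 + 30 = 657280.

frame 657280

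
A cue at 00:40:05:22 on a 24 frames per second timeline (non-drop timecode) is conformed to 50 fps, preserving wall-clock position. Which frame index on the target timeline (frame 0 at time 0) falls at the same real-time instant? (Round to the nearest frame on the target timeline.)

Source frame index: (0×3600 + 40×60 + 5) × 24 + 22 = 57742.
Real time: 57742 / (24) = 28871/12 s.
Target frame: (28871/12) × (50) = 721775/6 ≈ 120295.833 → 120296.

frame 120296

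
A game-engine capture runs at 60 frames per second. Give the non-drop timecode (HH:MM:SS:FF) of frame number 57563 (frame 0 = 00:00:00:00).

00:15:59:23

57563 ÷ 60 = 959 full seconds, remainder 23 frames.
959 s = 0 h 15 min 59 s.
Timecode: 00:15:59:23.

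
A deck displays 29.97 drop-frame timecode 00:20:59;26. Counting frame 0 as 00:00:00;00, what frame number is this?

37760

As if non-drop at 30 labels/s: (0 × 3600 + 20 × 60 + 59) × 30 + 26 = 37796.
Minute boundaries passed: 20; those not divisible by 10: 20 − 2 = 18; dropped labels = 2 × 18 = 36.
Actual frame index = 37796 − 36 = 37760.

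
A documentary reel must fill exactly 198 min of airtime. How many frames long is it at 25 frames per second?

297000 frames

198 min = 11880 s.
Frames = 11880 × 25 = 297000.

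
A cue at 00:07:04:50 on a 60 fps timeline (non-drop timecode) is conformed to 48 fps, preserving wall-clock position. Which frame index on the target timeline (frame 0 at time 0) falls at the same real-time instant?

Source frame index: (0×3600 + 7×60 + 4) × 60 + 50 = 25490.
Real time: 25490 / (60) = 2549/6 s.
Target frame: (2549/6) × (48) = 20392.

frame 20392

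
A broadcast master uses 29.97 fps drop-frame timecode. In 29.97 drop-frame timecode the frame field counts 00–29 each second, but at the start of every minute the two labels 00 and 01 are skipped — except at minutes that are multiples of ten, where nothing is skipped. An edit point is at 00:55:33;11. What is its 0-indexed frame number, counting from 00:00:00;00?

99901

As if non-drop at 30 labels/s: (0 × 3600 + 55 × 60 + 33) × 30 + 11 = 100001.
Minute boundaries passed: 55; those not divisible by 10: 55 − 5 = 50; dropped labels = 2 × 50 = 100.
Actual frame index = 100001 − 100 = 99901.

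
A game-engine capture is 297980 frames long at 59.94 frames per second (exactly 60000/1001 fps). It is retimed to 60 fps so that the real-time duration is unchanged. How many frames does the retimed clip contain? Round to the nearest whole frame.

Frames at target rate = 297980 × (60) / (60000/1001) = 14913899/50 ≈ 298277.980.
Nearest whole frame: 298278.

298278 frames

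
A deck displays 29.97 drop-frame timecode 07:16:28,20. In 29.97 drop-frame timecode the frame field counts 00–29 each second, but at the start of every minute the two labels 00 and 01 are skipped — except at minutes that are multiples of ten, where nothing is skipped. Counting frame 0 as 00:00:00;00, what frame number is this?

784874

As if non-drop at 30 labels/s: (7 × 3600 + 16 × 60 + 28) × 30 + 20 = 785660.
Minute boundaries passed: 436; those not divisible by 10: 436 − 43 = 393; dropped labels = 2 × 393 = 786.
Actual frame index = 785660 − 786 = 784874.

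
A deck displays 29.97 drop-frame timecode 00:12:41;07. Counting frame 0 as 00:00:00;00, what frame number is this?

22815

As if non-drop at 30 labels/s: (0 × 3600 + 12 × 60 + 41) × 30 + 7 = 22837.
Minute boundaries passed: 12; those not divisible by 10: 12 − 1 = 11; dropped labels = 2 × 11 = 22.
Actual frame index = 22837 − 22 = 22815.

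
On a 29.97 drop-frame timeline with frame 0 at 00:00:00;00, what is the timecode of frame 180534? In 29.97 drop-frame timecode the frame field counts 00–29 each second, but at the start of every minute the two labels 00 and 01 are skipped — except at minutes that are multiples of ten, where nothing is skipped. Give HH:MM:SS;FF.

01:40:23;24

Ten DF minutes hold 17982 frames, so frame 180534 lies in block 10 (frames 179820–197801) with 714 frames into that block.
The block's first minute is 1800 frames and the rest 1798 each; 714 frames reaches minute 0, so 10 × 18 + 0 × 2 = 180 labels have been skipped so far.
Adding those back, label number 180534 + 180 = 180714 at 30 labels/s is 6023 s + 24 f = 1 h 40 min 23 s frame 24, i.e. 01:40:23;24.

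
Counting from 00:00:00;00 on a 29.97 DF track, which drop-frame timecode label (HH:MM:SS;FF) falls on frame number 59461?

Each 10-minute DF block holds 10 × 60 × 30 − 9 × 2 = 17982 frames. 59461 ÷ 17982 → 3 full blocks, remainder 5515.
Within the partial block the first minute is 1800 frames and each further minute 1798, so 3 further minute boundaries passed. Total skipped labels = 18 × 3 + 2 × 3 = 60.
Non-drop label index = 59461 + 60 = 59521; at 30 labels/s that is 00:33:04:01, i.e. DF 00:33:04;01.

00:33:04;01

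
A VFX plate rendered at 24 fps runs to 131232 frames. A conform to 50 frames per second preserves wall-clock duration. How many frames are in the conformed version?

273400 frames

Frames at target rate = 131232 × (50) / (24) = 273400.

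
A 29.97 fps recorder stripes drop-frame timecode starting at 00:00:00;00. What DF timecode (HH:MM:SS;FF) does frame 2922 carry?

00:01:37;14

Each 10-minute DF block holds 10 × 60 × 30 − 9 × 2 = 17982 frames. 2922 ÷ 17982 → 0 full blocks, remainder 2922.
Within the partial block the first minute is 1800 frames and each further minute 1798, so 1 further minute boundary passed. Total skipped labels = 18 × 0 + 2 × 1 = 2.
Non-drop label index = 2922 + 2 = 2924; at 30 labels/s that is 00:01:37:14, i.e. DF 00:01:37;14.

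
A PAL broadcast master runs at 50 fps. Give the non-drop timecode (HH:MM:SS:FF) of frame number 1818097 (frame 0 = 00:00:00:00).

10:06:01:47

1818097 ÷ 50 = 36361 full seconds, remainder 47 frames.
36361 s = 10 h 6 min 1 s.
Timecode: 10:06:01:47.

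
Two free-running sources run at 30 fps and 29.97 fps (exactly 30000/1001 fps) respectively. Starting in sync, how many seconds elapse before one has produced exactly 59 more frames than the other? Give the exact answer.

The gap grows by |30000/1001 − 30| = 30/1001 frames per second.
Time for a 59-frame gap: 59 ÷ (30/1001) = 59059/30 s.

59059/30 seconds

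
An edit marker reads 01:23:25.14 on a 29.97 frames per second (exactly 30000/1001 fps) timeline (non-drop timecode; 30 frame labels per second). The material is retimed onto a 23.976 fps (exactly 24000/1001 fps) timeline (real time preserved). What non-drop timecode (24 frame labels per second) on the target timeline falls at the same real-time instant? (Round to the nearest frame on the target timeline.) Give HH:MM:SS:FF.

01:23:25:11

Source frame index: (1×3600 + 23×60 + 25) × 30 + 14 = 150164.
Real time: 150164 / (30000/1001) = 37578541/7500 s.
Target frame: (37578541/7500) × (24000/1001) = 600656/5 ≈ 120131.200 → 120131.
At 24 labels/s: frame 120131 → 01:23:25:11.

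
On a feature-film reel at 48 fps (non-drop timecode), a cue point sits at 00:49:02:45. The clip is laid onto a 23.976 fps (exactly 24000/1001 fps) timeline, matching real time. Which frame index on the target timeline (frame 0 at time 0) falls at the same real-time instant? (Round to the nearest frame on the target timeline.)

frame 70560

Source frame index: (0×3600 + 49×60 + 2) × 48 + 45 = 141261.
Real time: 141261 / (48) = 47087/16 s.
Target frame: (47087/16) × (24000/1001) = 70630500/1001 ≈ 70559.940 → 70560.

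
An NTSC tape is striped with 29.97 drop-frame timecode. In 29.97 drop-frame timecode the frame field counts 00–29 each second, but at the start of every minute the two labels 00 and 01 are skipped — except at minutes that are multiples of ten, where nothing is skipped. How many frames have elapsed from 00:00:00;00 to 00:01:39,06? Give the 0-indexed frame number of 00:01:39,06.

2974

As if non-drop at 30 labels/s: (0 × 3600 + 1 × 60 + 39) × 30 + 6 = 2976.
Minute boundaries passed: 1; those not divisible by 10: 1 − 0 = 1; dropped labels = 2 × 1 = 2.
Actual frame index = 2976 − 2 = 2974.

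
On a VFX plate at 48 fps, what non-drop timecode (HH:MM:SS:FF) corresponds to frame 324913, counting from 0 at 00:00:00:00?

01:52:49:01

324913 ÷ 48 = 6769 full seconds, remainder 1 frame.
6769 s = 1 h 52 min 49 s.
Timecode: 01:52:49:01.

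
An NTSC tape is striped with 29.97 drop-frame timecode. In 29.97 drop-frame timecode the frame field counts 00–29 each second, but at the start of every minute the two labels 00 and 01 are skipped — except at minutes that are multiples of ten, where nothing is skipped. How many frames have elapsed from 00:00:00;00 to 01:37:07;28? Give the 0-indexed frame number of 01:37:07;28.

Complete 10-minute blocks: 9, each 17982 frames → 161838.
Remaining 7 whole minutes in the current block: 1800 + 6 × 1798 = 12588 frames.
Within the current minute: 7 × 30 + 28 − 2 = 236 (labels ;00/;01 skipped at this minute). Total = 161838 + 12588 + 236 = 174662.

174662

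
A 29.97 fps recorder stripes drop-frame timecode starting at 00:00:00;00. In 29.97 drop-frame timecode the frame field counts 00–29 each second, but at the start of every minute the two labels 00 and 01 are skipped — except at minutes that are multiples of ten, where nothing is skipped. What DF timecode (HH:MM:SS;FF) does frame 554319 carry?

05:08:15;25

Ten DF minutes hold 17982 frames, so frame 554319 lies in block 30 (frames 539460–557441) with 14859 frames into that block.
The block's first minute is 1800 frames and the rest 1798 each; 14859 frames reaches minute 8, so 30 × 18 + 8 × 2 = 556 labels have been skipped so far.
Adding those back, label number 554319 + 556 = 554875 at 30 labels/s is 18495 s + 25 f = 5 h 8 min 15 s frame 25, i.e. 05:08:15;25.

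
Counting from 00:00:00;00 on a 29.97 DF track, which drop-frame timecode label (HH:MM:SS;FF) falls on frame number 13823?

Each 10-minute DF block holds 10 × 60 × 30 − 9 × 2 = 17982 frames. 13823 ÷ 17982 → 0 full blocks, remainder 13823.
Within the partial block the first minute is 1800 frames and each further minute 1798, so 7 further minute boundaries passed. Total skipped labels = 18 × 0 + 2 × 7 = 14.
Non-drop label index = 13823 + 14 = 13837; at 30 labels/s that is 00:07:41:07, i.e. DF 00:07:41;07.

00:07:41;07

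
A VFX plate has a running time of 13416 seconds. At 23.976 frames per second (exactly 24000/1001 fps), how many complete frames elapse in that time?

Frames = 13416 × 24000/1001 = 24768000/77 ≈ 321662.3377.
Complete frames: 321662.

321662 frames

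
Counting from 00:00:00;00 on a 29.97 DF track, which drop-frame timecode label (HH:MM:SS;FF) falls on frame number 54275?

00:30:10;29

Ten DF minutes hold 17982 frames, so frame 54275 lies in block 3 (frames 53946–71927) with 329 frames into that block.
The block's first minute is 1800 frames and the rest 1798 each; 329 frames reaches minute 0, so 3 × 18 + 0 × 2 = 54 labels have been skipped so far.
Adding those back, label number 54275 + 54 = 54329 at 30 labels/s is 1810 s + 29 f = 0 h 30 min 10 s frame 29, i.e. 00:30:10;29.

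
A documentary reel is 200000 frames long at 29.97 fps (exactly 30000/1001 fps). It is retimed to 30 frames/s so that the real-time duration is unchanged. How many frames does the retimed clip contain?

200200 frames

Target frames = source frames × (target rate / source rate) = 200000 × (30)/(30000/1001) = 200000 × 1001/1000 = 200200.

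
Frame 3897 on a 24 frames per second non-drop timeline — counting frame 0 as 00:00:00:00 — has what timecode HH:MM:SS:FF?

00:02:42:09

3897 ÷ 24 = 162 full seconds, remainder 9 frames.
162 s = 0 h 2 min 42 s.
Timecode: 00:02:42:09.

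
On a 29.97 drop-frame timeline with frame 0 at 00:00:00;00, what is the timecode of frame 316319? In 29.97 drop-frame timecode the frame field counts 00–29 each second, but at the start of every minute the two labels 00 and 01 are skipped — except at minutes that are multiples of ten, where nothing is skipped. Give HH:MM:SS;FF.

02:55:54;15

Ten DF minutes hold 17982 frames, so frame 316319 lies in block 17 (frames 305694–323675) with 10625 frames into that block.
The block's first minute is 1800 frames and the rest 1798 each; 10625 frames reaches minute 5, so 17 × 18 + 5 × 2 = 316 labels have been skipped so far.
Adding those back, label number 316319 + 316 = 316635 at 30 labels/s is 10554 s + 15 f = 2 h 55 min 54 s frame 15, i.e. 02:55:54;15.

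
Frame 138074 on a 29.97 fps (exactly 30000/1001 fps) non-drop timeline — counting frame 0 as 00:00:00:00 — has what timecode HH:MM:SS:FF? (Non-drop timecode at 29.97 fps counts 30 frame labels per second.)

138074 ÷ 30 = 4602 full seconds, remainder 14 frames.
4602 s = 1 h 16 min 42 s.
Timecode: 01:16:42:14.

01:16:42:14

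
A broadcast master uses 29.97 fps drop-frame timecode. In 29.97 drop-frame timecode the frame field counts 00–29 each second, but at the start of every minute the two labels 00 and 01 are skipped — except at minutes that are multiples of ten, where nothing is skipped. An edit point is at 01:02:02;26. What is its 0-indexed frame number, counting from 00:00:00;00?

Complete 10-minute blocks: 6, each 17982 frames → 107892.
Remaining 2 whole minutes in the current block: 1800 + 1 × 1798 = 3598 frames.
Within the current minute: 2 × 30 + 26 − 2 = 84 (labels ;00/;01 skipped at this minute). Total = 107892 + 3598 + 84 = 111574.

111574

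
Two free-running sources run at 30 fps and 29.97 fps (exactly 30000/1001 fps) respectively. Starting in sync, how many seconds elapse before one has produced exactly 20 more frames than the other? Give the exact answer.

2002/3 seconds

The gap grows by |30000/1001 − 30| = 30/1001 frames per second.
Time for a 20-frame gap: 20 ÷ (30/1001) = 2002/3 s.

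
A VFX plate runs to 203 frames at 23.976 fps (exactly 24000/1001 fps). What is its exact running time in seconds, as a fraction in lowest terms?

Running time = 203 ÷ (24000/1001) = 203 × 1001/24000 = 203203/24000 s.

203203/24000 seconds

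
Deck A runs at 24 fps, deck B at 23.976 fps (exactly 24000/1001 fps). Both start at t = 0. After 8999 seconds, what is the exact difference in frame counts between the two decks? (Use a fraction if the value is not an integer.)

A emits 24 × 8999 = 215976 frames; B emits 24000/1001 × 8999 = 215976000/1001.
Difference = 215976/1001 frames (≈ 215.7602); B is behind A.

215976/1001 frames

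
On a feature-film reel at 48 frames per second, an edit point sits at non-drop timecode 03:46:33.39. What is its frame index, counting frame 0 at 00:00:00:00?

Total seconds to the label: (3 × 3600 + 46 × 60 + 33) = 13593.
Frame index = 13593 × 48 + 39 = 652503.

652503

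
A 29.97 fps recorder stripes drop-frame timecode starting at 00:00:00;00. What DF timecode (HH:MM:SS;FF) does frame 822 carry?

Ten DF minutes hold 17982 frames, so frame 822 lies in block 0 (frames 0–17981) with 822 frames into that block.
The block's first minute is 1800 frames and the rest 1798 each; 822 frames reaches minute 0, so 0 × 18 + 0 × 2 = 0 labels have been skipped so far.
Adding those back, label number 822 + 0 = 822 at 30 labels/s is 27 s + 12 f = 0 h 0 min 27 s frame 12, i.e. 00:00:27;12.

00:00:27;12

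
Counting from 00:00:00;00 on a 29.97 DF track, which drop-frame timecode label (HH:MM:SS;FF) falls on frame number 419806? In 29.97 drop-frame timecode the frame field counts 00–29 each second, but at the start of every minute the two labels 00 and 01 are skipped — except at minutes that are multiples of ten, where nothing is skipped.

03:53:27;16

Ten DF minutes hold 17982 frames, so frame 419806 lies in block 23 (frames 413586–431567) with 6220 frames into that block.
The block's first minute is 1800 frames and the rest 1798 each; 6220 frames reaches minute 3, so 23 × 18 + 3 × 2 = 420 labels have been skipped so far.
Adding those back, label number 419806 + 420 = 420226 at 30 labels/s is 14007 s + 16 f = 3 h 53 min 27 s frame 16, i.e. 03:53:27;16.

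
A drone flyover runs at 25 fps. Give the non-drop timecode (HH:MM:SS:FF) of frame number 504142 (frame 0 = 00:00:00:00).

05:36:05:17

504142 ÷ 25 = 20165 full seconds, remainder 17 frames.
20165 s = 5 h 36 min 5 s.
Timecode: 05:36:05:17.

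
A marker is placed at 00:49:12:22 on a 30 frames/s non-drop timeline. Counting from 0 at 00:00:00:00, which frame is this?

88582

Total seconds to the label: (0 × 3600 + 49 × 60 + 12) = 2952.
Frame index = 2952 × 30 + 22 = 88582.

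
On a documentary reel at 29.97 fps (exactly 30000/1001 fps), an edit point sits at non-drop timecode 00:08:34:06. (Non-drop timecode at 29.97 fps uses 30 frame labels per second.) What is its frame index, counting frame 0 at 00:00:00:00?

Total seconds to the label: (0 × 3600 + 8 × 60 + 34) = 514.
Frame index = 514 × 30 + 6 = 15426.

15426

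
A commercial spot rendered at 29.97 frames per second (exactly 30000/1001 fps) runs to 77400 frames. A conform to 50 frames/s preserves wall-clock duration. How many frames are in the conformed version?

Target frames = source frames × (target rate / source rate) = 77400 × (50)/(30000/1001) = 77400 × 1001/600 = 129129.

129129 frames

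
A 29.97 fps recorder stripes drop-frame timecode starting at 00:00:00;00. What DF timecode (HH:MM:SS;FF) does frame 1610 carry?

Ten DF minutes hold 17982 frames, so frame 1610 lies in block 0 (frames 0–17981) with 1610 frames into that block.
The block's first minute is 1800 frames and the rest 1798 each; 1610 frames reaches minute 0, so 0 × 18 + 0 × 2 = 0 labels have been skipped so far.
Adding those back, label number 1610 + 0 = 1610 at 30 labels/s is 53 s + 20 f = 0 h 0 min 53 s frame 20, i.e. 00:00:53;20.

00:00:53;20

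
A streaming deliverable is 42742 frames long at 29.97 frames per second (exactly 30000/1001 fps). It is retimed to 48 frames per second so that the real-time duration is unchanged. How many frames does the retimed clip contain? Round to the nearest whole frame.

68456 frames

Frames at target rate = 42742 × (48) / (30000/1001) = 42784742/625 ≈ 68455.587.
Nearest whole frame: 68456.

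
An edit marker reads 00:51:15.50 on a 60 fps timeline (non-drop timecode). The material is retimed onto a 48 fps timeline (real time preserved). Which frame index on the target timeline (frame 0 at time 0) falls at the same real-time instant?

Source frame index: (0×3600 + 51×60 + 15) × 60 + 50 = 184550.
Real time: 184550 / (60) = 18455/6 s.
Target frame: (18455/6) × (48) = 147640.

frame 147640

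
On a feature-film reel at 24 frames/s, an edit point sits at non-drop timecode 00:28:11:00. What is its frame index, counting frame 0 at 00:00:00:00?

Total seconds to the label: (0 × 3600 + 28 × 60 + 11) = 1691.
Frame index = 1691 × 24 + 0 = 40584.

40584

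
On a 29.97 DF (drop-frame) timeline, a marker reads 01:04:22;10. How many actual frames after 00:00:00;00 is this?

115754

As if non-drop at 30 labels/s: (1 × 3600 + 4 × 60 + 22) × 30 + 10 = 115870.
Minute boundaries passed: 64; those not divisible by 10: 64 − 6 = 58; dropped labels = 2 × 58 = 116.
Actual frame index = 115870 − 116 = 115754.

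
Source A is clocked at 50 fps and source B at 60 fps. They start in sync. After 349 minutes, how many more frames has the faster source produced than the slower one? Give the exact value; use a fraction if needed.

349 min = 20940 s.
A emits 50 × 20940 = 1047000 frames; B emits 60 × 20940 = 1256400.
Difference = 209400 frames; B is ahead of A.

209400 frames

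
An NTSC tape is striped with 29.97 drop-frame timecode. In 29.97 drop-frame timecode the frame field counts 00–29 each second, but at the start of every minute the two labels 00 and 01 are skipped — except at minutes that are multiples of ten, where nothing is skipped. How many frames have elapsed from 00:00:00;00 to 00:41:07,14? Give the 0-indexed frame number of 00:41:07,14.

Complete 10-minute blocks: 4, each 17982 frames → 71928.
Remaining 1 whole minute in the current block: 1800 + 0 × 1798 = 1800 frames.
Within the current minute: 7 × 30 + 14 − 2 = 222 (labels ;00/;01 skipped at this minute). Total = 71928 + 1800 + 222 = 73950.

73950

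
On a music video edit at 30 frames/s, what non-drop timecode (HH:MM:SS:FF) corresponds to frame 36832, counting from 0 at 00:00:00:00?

00:20:27:22

36832 ÷ 30 = 1227 full seconds, remainder 22 frames.
1227 s = 0 h 20 min 27 s.
Timecode: 00:20:27:22.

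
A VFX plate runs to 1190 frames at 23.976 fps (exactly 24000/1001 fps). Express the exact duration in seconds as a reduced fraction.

119119/2400 seconds

Running time = 1190 ÷ (24000/1001) = 1190 × 1001/24000 = 119119/2400 s.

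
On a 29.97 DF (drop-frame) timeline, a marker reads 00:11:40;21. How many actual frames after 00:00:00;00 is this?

Complete 10-minute blocks: 1, each 17982 frames → 17982.
Remaining 1 whole minute in the current block: 1800 + 0 × 1798 = 1800 frames.
Within the current minute: 40 × 30 + 21 − 2 = 1219 (labels ;00/;01 skipped at this minute). Total = 17982 + 1800 + 1219 = 21001.

21001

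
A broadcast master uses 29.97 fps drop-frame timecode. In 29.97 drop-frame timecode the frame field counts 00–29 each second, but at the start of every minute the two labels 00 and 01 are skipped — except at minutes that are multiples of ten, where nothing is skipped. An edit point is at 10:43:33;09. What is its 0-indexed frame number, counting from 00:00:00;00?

Complete 10-minute blocks: 64, each 17982 frames → 1150848.
Remaining 3 whole minutes in the current block: 1800 + 2 × 1798 = 5396 frames.
Within the current minute: 33 × 30 + 9 − 2 = 997 (labels ;00/;01 skipped at this minute). Total = 1150848 + 5396 + 997 = 1157241.

1157241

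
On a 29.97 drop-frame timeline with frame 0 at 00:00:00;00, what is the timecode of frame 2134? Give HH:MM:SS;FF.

00:01:11;06

Each 10-minute DF block holds 10 × 60 × 30 − 9 × 2 = 17982 frames. 2134 ÷ 17982 → 0 full blocks, remainder 2134.
Within the partial block the first minute is 1800 frames and each further minute 1798, so 1 further minute boundary passed. Total skipped labels = 18 × 0 + 2 × 1 = 2.
Non-drop label index = 2134 + 2 = 2136; at 30 labels/s that is 00:01:11:06, i.e. DF 00:01:11;06.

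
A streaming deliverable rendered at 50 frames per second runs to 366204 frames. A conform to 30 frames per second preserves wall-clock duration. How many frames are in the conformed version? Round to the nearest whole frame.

219722 frames

Frames at target rate = 366204 × (30) / (50) = 1098612/5 ≈ 219722.400.
Nearest whole frame: 219722.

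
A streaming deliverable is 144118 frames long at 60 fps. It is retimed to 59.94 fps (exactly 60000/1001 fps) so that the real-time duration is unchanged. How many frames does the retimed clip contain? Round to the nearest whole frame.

Frames at target rate = 144118 × (60000/1001) / (60) = 11086000/77 ≈ 143974.026.
Nearest whole frame: 143974.

143974 frames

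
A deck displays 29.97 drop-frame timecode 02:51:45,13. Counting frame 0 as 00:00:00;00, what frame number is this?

As if non-drop at 30 labels/s: (2 × 3600 + 51 × 60 + 45) × 30 + 13 = 309163.
Minute boundaries passed: 171; those not divisible by 10: 171 − 17 = 154; dropped labels = 2 × 154 = 308.
Actual frame index = 309163 − 308 = 308855.

308855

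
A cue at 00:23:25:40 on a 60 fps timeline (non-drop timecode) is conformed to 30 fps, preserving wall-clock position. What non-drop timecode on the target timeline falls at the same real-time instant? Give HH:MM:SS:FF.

00:23:25:20

Source frame index: (0×3600 + 23×60 + 25) × 60 + 40 = 84340.
Real time: 84340 / (60) = 4217/3 s.
Target frame: (4217/3) × (30) = 42170.
At 30 labels/s: frame 42170 → 00:23:25:20.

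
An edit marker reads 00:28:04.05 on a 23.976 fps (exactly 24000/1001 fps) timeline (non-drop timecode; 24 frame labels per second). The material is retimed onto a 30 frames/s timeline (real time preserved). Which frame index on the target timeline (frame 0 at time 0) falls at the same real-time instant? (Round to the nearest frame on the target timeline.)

Source frame index: (0×3600 + 28×60 + 4) × 24 + 5 = 40421.
Real time: 40421 / (24000/1001) = 40461421/24000 s.
Target frame: (40461421/24000) × (30) = 40461421/800 ≈ 50576.776 → 50577.

frame 50577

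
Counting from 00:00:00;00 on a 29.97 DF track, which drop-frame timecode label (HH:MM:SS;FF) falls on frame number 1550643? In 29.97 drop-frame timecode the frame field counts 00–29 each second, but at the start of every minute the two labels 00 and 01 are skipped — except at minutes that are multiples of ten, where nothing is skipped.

14:22:19;25

Ten DF minutes hold 17982 frames, so frame 1550643 lies in block 86 (frames 1546452–1564433) with 4191 frames into that block.
The block's first minute is 1800 frames and the rest 1798 each; 4191 frames reaches minute 2, so 86 × 18 + 2 × 2 = 1552 labels have been skipped so far.
Adding those back, label number 1550643 + 1552 = 1552195 at 30 labels/s is 51739 s + 25 f = 14 h 22 min 19 s frame 25, i.e. 14:22:19;25.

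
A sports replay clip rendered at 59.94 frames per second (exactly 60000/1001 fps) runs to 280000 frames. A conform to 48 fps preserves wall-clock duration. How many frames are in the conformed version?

Target frames = source frames × (target rate / source rate) = 280000 × (48)/(60000/1001) = 280000 × 1001/1250 = 224224.

224224 frames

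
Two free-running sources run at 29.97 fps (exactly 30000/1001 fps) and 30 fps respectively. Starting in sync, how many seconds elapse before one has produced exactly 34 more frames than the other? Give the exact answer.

17017/15 seconds

The gap grows by |30 − 30000/1001| = 30/1001 frames per second.
Time for a 34-frame gap: 34 ÷ (30/1001) = 17017/15 s.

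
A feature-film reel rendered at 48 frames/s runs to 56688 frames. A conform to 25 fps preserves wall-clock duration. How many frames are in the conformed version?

29525 frames

Target frames = source frames × (target rate / source rate) = 56688 × (25)/(48) = 56688 × 25/48 = 29525.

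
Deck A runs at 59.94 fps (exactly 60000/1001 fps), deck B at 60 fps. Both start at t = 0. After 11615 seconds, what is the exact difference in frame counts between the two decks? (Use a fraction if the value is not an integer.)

A emits 60000/1001 × 11615 = 696900000/1001 frames; B emits 60 × 11615 = 696900.
Difference = 696900/1001 frames (≈ 696.2038); B is ahead of A.

696900/1001 frames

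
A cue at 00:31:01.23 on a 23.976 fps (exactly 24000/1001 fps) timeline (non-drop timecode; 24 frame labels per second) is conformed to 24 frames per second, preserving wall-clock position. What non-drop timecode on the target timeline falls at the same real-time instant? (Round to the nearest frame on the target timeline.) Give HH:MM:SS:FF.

00:31:03:20

Source frame index: (0×3600 + 31×60 + 1) × 24 + 23 = 44687.
Real time: 44687 / (24000/1001) = 44731687/24000 s.
Target frame: (44731687/24000) × (24) = 44731687/1000 ≈ 44731.687 → 44732.
At 24 labels/s: frame 44732 → 00:31:03:20.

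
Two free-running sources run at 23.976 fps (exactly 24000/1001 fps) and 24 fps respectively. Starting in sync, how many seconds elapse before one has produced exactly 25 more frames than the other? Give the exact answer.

25025/24 seconds

The gap grows by |24 − 24000/1001| = 24/1001 frames per second.
Time for a 25-frame gap: 25 ÷ (24/1001) = 25025/24 s.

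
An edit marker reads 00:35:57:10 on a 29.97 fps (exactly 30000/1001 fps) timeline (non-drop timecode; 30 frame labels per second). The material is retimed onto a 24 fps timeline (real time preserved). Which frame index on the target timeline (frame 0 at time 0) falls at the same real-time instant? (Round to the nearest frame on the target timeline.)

Source frame index: (0×3600 + 35×60 + 57) × 30 + 10 = 64720.
Real time: 64720 / (30000/1001) = 809809/375 s.
Target frame: (809809/375) × (24) = 6478472/125 ≈ 51827.776 → 51828.

frame 51828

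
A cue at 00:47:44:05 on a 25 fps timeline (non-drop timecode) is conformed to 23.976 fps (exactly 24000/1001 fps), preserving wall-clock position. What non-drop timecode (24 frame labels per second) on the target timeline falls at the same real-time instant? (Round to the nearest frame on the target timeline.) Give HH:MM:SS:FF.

00:47:41:08

Source frame index: (0×3600 + 47×60 + 44) × 25 + 5 = 71605.
Real time: 71605 / (25) = 14321/5 s.
Target frame: (14321/5) × (24000/1001) = 68740800/1001 ≈ 68672.128 → 68672.
At 24 labels/s: frame 68672 → 00:47:41:08.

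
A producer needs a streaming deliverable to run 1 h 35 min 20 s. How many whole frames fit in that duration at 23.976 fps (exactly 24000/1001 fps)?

1 h 35 min 20 s = 5720 s.
Frames = 5720 × 24000/1001 = 960000/7 ≈ 137142.8571.
Complete frames: 137142.

137142 frames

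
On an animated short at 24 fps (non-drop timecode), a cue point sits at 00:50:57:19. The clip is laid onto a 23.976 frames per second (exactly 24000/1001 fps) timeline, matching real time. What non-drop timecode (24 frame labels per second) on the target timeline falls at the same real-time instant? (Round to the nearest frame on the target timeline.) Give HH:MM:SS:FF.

00:50:54:18

Source frame index: (0×3600 + 50×60 + 57) × 24 + 19 = 73387.
Real time: 73387 / (24) = 73387/24 s.
Target frame: (73387/24) × (24000/1001) = 73387000/1001 ≈ 73313.686 → 73314.
At 24 labels/s: frame 73314 → 00:50:54:18.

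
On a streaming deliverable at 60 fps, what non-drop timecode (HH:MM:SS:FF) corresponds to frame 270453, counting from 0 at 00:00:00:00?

270453 ÷ 60 = 4507 full seconds, remainder 33 frames.
4507 s = 1 h 15 min 7 s.
Timecode: 01:15:07:33.

01:15:07:33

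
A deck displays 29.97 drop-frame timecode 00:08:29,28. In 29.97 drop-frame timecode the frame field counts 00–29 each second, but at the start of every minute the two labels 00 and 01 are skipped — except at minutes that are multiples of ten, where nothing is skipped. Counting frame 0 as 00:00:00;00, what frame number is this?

Complete 10-minute blocks: 0, each 17982 frames → 0.
Remaining 8 whole minutes in the current block: 1800 + 7 × 1798 = 14386 frames.
Within the current minute: 29 × 30 + 28 − 2 = 896 (labels ;00/;01 skipped at this minute). Total = 0 + 14386 + 896 = 15282.

15282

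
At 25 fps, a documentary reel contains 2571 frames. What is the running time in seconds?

Running time = 2571 / (25) = 102.84 s.

102.84 seconds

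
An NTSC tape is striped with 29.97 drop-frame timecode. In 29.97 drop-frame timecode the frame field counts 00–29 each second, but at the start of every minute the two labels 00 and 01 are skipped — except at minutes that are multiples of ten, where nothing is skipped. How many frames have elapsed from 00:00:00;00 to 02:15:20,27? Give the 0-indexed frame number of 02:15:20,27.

243383

Complete 10-minute blocks: 13, each 17982 frames → 233766.
Remaining 5 whole minutes in the current block: 1800 + 4 × 1798 = 8992 frames.
Within the current minute: 20 × 30 + 27 − 2 = 625 (labels ;00/;01 skipped at this minute). Total = 233766 + 8992 + 625 = 243383.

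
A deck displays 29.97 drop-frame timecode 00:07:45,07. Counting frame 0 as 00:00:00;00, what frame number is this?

As if non-drop at 30 labels/s: (0 × 3600 + 7 × 60 + 45) × 30 + 7 = 13957.
Minute boundaries passed: 7; those not divisible by 10: 7 − 0 = 7; dropped labels = 2 × 7 = 14.
Actual frame index = 13957 − 14 = 13943.

13943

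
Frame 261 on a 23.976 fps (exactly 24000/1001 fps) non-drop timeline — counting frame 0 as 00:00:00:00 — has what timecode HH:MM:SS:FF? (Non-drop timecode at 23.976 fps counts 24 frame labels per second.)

00:00:10:21

261 ÷ 24 = 10 full seconds, remainder 21 frames.
10 s = 0 h 0 min 10 s.
Timecode: 00:00:10:21.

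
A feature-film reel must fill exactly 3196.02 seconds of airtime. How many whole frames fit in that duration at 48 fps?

153408 frames

Frames = 3196.02 × 48 = 3835224/25 ≈ 153408.9600.
Complete frames: 153408.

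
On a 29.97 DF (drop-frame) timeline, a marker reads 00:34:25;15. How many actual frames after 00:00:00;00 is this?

Complete 10-minute blocks: 3, each 17982 frames → 53946.
Remaining 4 whole minutes in the current block: 1800 + 3 × 1798 = 7194 frames.
Within the current minute: 25 × 30 + 15 − 2 = 763 (labels ;00/;01 skipped at this minute). Total = 53946 + 7194 + 763 = 61903.

61903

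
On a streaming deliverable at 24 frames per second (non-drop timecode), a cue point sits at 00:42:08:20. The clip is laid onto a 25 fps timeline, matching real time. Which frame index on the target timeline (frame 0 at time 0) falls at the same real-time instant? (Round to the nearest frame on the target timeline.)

Source frame index: (0×3600 + 42×60 + 8) × 24 + 20 = 60692.
Real time: 60692 / (24) = 15173/6 s.
Target frame: (15173/6) × (25) = 379325/6 ≈ 63220.833 → 63221.

frame 63221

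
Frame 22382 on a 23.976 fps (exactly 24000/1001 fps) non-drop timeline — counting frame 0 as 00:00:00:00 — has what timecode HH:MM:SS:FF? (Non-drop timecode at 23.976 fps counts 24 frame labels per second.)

00:15:32:14

22382 ÷ 24 = 932 full seconds, remainder 14 frames.
932 s = 0 h 15 min 32 s.
Timecode: 00:15:32:14.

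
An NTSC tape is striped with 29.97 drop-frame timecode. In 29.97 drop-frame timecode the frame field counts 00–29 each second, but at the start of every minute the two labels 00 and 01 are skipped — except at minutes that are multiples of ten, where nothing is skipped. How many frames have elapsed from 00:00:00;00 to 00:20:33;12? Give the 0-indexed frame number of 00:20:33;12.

36966

As if non-drop at 30 labels/s: (0 × 3600 + 20 × 60 + 33) × 30 + 12 = 37002.
Minute boundaries passed: 20; those not divisible by 10: 20 − 2 = 18; dropped labels = 2 × 18 = 36.
Actual frame index = 37002 − 36 = 36966.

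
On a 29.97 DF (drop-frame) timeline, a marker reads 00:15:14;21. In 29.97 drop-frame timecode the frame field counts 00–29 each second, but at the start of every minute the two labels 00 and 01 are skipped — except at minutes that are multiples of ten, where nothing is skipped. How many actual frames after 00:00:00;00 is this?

27413

Complete 10-minute blocks: 1, each 17982 frames → 17982.
Remaining 5 whole minutes in the current block: 1800 + 4 × 1798 = 8992 frames.
Within the current minute: 14 × 30 + 21 − 2 = 439 (labels ;00/;01 skipped at this minute). Total = 17982 + 8992 + 439 = 27413.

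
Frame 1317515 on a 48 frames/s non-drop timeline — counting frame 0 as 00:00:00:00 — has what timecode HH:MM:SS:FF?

1317515 ÷ 48 = 27448 full seconds, remainder 11 frames.
27448 s = 7 h 37 min 28 s.
Timecode: 07:37:28:11.

07:37:28:11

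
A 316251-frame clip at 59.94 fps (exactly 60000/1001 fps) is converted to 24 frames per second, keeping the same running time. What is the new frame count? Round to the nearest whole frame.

126627 frames

Frames at target rate = 316251 × (24) / (60000/1001) = 316567251/2500 ≈ 126626.900.
Nearest whole frame: 126627.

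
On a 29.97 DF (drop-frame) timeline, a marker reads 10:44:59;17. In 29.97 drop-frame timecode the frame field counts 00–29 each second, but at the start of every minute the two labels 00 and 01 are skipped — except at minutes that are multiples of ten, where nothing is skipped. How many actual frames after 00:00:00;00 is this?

As if non-drop at 30 labels/s: (10 × 3600 + 44 × 60 + 59) × 30 + 17 = 1160987.
Minute boundaries passed: 644; those not divisible by 10: 644 − 64 = 580; dropped labels = 2 × 580 = 1160.
Actual frame index = 1160987 − 1160 = 1159827.

1159827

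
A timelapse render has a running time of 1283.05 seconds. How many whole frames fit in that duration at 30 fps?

Frames = 1283.05 × 30 = 76983/2 ≈ 38491.5000.
Complete frames: 38491.

38491 frames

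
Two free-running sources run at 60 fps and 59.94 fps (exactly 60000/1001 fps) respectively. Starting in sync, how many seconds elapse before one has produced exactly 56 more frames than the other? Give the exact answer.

The gap grows by |60000/1001 − 60| = 60/1001 frames per second.
Time for a 56-frame gap: 56 ÷ (60/1001) = 14014/15 s.

14014/15 seconds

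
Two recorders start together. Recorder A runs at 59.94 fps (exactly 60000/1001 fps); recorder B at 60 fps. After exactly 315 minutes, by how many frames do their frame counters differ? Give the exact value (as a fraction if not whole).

162000/143 frames

315 min = 18900 s.
A emits 60000/1001 × 18900 = 162000000/143 frames; B emits 60 × 18900 = 1134000.
Difference = 162000/143 frames (≈ 1132.8671); B is ahead of A.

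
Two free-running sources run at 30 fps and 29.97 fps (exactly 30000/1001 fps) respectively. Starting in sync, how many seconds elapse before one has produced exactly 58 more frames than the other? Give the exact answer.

29029/15 seconds

The gap grows by |30000/1001 − 30| = 30/1001 frames per second.
Time for a 58-frame gap: 58 ÷ (30/1001) = 29029/15 s.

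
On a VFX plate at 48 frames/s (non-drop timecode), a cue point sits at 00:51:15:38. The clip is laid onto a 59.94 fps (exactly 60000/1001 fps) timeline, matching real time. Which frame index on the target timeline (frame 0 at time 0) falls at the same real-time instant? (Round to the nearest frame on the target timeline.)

Source frame index: (0×3600 + 51×60 + 15) × 48 + 38 = 147638.
Real time: 147638 / (48) = 73819/24 s.
Target frame: (73819/24) × (60000/1001) = 184547500/1001 ≈ 184363.137 → 184363.

frame 184363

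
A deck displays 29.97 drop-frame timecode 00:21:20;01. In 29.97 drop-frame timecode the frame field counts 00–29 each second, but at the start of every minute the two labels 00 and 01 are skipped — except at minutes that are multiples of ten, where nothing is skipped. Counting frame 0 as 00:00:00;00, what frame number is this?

38363

As if non-drop at 30 labels/s: (0 × 3600 + 21 × 60 + 20) × 30 + 1 = 38401.
Minute boundaries passed: 21; those not divisible by 10: 21 − 2 = 19; dropped labels = 2 × 19 = 38.
Actual frame index = 38401 − 38 = 38363.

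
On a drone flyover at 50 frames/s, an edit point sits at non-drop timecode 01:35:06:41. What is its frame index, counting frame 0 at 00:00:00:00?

285341

Total seconds to the label: (1 × 3600 + 35 × 60 + 6) = 5706.
Frame index = 5706 × 50 + 41 = 285341.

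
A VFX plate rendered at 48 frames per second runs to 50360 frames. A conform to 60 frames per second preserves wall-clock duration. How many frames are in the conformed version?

62950 frames

Target frames = source frames × (target rate / source rate) = 50360 × (60)/(48) = 50360 × 5/4 = 62950.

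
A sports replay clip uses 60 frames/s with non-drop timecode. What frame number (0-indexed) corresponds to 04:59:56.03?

frame 1079763

Total seconds to the label: (4 × 3600 + 59 × 60 + 56) = 17996.
Frame index = 17996 × 60 + 3 = 1079763.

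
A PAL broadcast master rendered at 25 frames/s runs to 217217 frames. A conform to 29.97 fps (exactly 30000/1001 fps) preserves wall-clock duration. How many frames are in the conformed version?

Target frames = source frames × (target rate / source rate) = 217217 × (30000/1001)/(25) = 217217 × 1200/1001 = 260400.

260400 frames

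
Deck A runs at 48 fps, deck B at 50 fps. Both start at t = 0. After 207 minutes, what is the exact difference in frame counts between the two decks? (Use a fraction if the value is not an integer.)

24840 frames

207 min = 12420 s.
A emits 48 × 12420 = 596160 frames; B emits 50 × 12420 = 621000.
Difference = 24840 frames; B is ahead of A.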